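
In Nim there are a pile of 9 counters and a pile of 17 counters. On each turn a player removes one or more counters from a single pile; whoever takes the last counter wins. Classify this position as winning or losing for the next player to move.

Winning position

Compute the nim-sum pairwise:
9 ⊕ 17 = 24
The nim-sum is 24 ≠ 0, so this is an N-position: the player to move can win.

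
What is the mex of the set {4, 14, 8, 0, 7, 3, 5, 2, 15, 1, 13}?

6

The values 0, 1, 2, 3, 4, 5 are all present; 6 is the first non-negative integer missing from the set.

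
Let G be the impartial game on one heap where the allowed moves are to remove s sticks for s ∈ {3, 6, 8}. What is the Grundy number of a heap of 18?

2

Build the Grundy sequence with g(k) = mex{g(k−s) : s ∈ {3, 6, 8}, s ≤ k}:
k:     0  1  2  3  4  5  6  7  8  9 10 11 12 13 14 15 16 17 18
g(k):  0  0  0  1  1  1  2  2  2  3  3  0  0  0  1  1  1  2  2
So g(18) = 2.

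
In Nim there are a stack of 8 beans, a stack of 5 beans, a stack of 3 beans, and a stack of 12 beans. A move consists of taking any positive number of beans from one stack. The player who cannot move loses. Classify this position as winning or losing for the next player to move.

Compute the nim-sum pairwise:
8 ⊕ 5 = 13
13 ⊕ 3 = 14
14 ⊕ 12 = 2
The nim-sum is 2 ≠ 0, so this is an N-position: the player to move can win.

Winning position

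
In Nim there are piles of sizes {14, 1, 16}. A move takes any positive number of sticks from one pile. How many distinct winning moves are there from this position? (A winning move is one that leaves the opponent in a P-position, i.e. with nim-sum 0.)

1

Compute the nim-sum pairwise:
14 XOR 1 = 15
15 XOR 16 = 31
The overall nim-sum is X = 31. A pile of size p has a winning move iff p XOR X < p (reduce it to p XOR X).
  14: 14 XOR 31 = 17 ≥ 14 — no move.
  1: 1 XOR 31 = 30 ≥ 1 — no move.
  16: 16 XOR 31 = 15 < 16 — winning move (to 15).
That gives 1 winning move.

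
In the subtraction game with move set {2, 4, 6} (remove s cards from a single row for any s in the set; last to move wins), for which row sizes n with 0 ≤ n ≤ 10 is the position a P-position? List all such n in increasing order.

Build the Grundy sequence with g(k) = mex{g(k−s) : s ∈ {2, 4, 6}, s ≤ k}:
g(0) = mex{} = 0
g(1) = mex{} = 0
g(2) = mex{0} = 1
g(3) = mex{0} = 1
g(4) = mex{0,1} = 2
g(5) = mex{0,1} = 2
g(6) = mex{0,1,2} = 3
g(7) = mex{0,1,2} = 3
g(8) = mex{1,2,3} = 0
g(9) = mex{1,2,3} = 0
g(10) = mex{0,2,3} = 1
The P-positions (g = 0) in 0..10 are 0, 1, 8, 9.

0, 1, 8, 9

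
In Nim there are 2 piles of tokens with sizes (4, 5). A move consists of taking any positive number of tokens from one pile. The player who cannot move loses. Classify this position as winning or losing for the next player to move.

Bitwise XOR of the heap sizes:
  100  (4)
  101  (5)
  ---
  001  (1)
The nim-sum is 1 ≠ 0, so this is an N-position: the player to move can win.

Winning position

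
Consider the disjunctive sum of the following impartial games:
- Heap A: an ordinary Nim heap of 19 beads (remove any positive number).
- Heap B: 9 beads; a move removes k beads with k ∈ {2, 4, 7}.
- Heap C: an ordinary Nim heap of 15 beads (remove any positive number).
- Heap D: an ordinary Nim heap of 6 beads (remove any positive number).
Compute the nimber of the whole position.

26

Heap A is a plain Nim heap of size 19, so its Grundy value is 19.
Build the Grundy sequence for heap B with g(k) = mex{g(k−s) : s ∈ {2, 4, 7}, s ≤ k}:
g(0) = mex{} = 0
g(1) = mex{} = 0
g(2) = mex{0} = 1
g(3) = mex{0} = 1
g(4) = mex{0,1} = 2
g(5) = mex{0,1} = 2
g(6) = mex{1,2} = 0
g(7) = mex{0,1,2} = 3
g(8) = mex{0,2} = 1
g(9) = mex{1,2,3} = 0
So g(9) = 0.
Heap C is a plain Nim heap of size 15, so its Grundy value is 15.
Heap D is a plain Nim heap of size 6, so its Grundy value is 6.
By the Sprague-Grundy theorem, the Grundy value of a sum of independent games is the XOR of the component values.
Combined value = 19 XOR 0 XOR 15 XOR 6 = 26.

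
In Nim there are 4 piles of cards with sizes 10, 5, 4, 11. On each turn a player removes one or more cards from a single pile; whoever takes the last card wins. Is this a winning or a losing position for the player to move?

Compute the nim-sum pairwise:
10 ^ 5 = 15
15 ^ 4 = 11
11 ^ 11 = 0
The nim-sum is 0, so this is a P-position: the player to move is in a losing position under optimal play.

Losing position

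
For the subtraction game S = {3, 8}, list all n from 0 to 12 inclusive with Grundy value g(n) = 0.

Compute g(0), g(1), … for moves {3, 8}:
k:     0  1  2  3  4  5  6  7  8  9 10 11 12
g(k):  0  0  0  1  1  1  0  0  2  1  1  0  0
The P-positions (g = 0) in 0..12 are 0, 1, 2, 6, 7, 11, 12.

0, 1, 2, 6, 7, 11, 12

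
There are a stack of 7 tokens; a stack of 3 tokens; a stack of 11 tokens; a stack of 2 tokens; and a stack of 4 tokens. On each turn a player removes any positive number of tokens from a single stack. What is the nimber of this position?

Compute the nim-sum pairwise:
7 XOR 3 = 4
4 XOR 11 = 15
15 XOR 2 = 13
13 XOR 4 = 9

9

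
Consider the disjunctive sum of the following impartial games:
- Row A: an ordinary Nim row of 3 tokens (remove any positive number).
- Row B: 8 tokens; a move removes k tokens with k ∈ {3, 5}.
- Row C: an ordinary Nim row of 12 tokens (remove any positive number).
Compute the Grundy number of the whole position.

Row A is a plain Nim row of size 3, so its Grundy value is 3.
Grundy values for row B (subtraction set {3, 5}):
g(0) = mex{} = 0
g(1) = mex{} = 0
g(2) = mex{} = 0
g(3) = mex{0} = 1
g(4) = mex{0} = 1
g(5) = mex{0} = 1
g(6) = mex{0,1} = 2
g(7) = mex{0,1} = 2
g(8) = mex{1} = 0
So g(8) = 0.
Row C is a plain Nim row of size 12, so its Grundy value is 12.
The value of a disjunctive sum is the nim-sum of the parts.
Combined value = 3 XOR 0 XOR 12 = 15.

15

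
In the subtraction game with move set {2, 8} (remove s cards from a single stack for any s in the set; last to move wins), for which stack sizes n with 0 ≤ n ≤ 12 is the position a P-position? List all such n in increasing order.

Compute g(0), g(1), … for moves {2, 8}:
g(0) = mex{} = 0
g(1) = mex{} = 0
g(2) = mex{0} = 1
g(3) = mex{0} = 1
g(4) = mex{1} = 0
g(5) = mex{1} = 0
g(6) = mex{0} = 1
g(7) = mex{0} = 1
g(8) = mex{0,1} = 2
g(9) = mex{0,1} = 2
g(10) = mex{1,2} = 0
g(11) = mex{1,2} = 0
g(12) = mex{0} = 1
The P-positions (g = 0) in 0..12 are 0, 1, 4, 5, 10, 11.

0, 1, 4, 5, 10, 11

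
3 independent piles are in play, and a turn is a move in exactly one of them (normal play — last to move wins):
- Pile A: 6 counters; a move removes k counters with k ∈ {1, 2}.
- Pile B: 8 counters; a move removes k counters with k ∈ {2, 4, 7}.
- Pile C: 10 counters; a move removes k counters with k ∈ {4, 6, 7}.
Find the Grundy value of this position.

3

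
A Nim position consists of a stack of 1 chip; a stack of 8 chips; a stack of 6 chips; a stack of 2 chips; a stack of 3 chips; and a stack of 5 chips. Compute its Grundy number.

11

Bitwise XOR of the heap sizes:
  0001  (1)
  1000  (8)
  0110  (6)
  0010  (2)
  0011  (3)
  0101  (5)
  ----
  1011  (11)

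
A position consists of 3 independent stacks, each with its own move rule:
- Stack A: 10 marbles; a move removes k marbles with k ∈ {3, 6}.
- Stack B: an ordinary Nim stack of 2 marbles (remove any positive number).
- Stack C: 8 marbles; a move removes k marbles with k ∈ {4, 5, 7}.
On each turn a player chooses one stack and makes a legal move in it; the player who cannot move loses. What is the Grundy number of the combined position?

0

For stack A, compute g(0), g(1), … with moves {3, 6}:
k:     0  1  2  3  4  5  6  7  8  9 10
g(k):  0  0  0  1  1  1  2  2  2  0  0
So g(10) = 0.
Stack B is a plain Nim stack of size 2, so its Grundy value is 2.
Grundy values for stack C (subtraction set {4, 5, 7}):
g(0) = mex{} = 0
g(1) = mex{} = 0
g(2) = mex{} = 0
g(3) = mex{} = 0
g(4) = mex{0} = 1
g(5) = mex{0} = 1
g(6) = mex{0} = 1
g(7) = mex{0} = 1
g(8) = mex{0,1} = 2
So g(8) = 2.
The value of a disjunctive sum is the nim-sum of the parts.
Combined value = 0 XOR 2 XOR 2 = 0.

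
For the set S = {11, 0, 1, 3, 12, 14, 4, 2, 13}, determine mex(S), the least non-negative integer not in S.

5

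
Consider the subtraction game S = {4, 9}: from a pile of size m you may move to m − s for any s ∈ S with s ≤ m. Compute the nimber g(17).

Build the Grundy sequence with g(k) = mex{g(k−s) : s ∈ {4, 9}, s ≤ k}:
k:     0  1  2  3  4  5  6  7  8  9 10 11 12 13 14 15 16 17
g(k):  0  0  0  0  1  1  1  1  0  2  2  2  1  0  0  0  0  1
So g(17) = 1.

1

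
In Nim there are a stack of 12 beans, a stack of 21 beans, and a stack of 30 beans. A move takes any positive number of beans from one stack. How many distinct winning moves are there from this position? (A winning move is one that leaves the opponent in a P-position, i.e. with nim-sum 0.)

3

Nim-sum: 12 ^ 21 ^ 30 = 7.
The overall nim-sum is X = 7. A stack of size p has a winning move iff p XOR X < p (reduce it to p XOR X).
  12: 12 XOR 7 = 11 < 12 — winning move (to 11).
  21: 21 XOR 7 = 18 < 21 — winning move (to 18).
  30: 30 XOR 7 = 25 < 30 — winning move (to 25).
That gives 3 winning moves.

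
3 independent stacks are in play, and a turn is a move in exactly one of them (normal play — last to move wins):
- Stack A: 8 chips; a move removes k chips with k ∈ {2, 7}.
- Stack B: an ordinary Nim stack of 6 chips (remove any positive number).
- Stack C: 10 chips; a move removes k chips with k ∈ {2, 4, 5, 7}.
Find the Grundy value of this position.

4

Build the Grundy sequence for stack A with g(k) = mex{g(k−s) : s ∈ {2, 7}, s ≤ k}:
k:     0  1  2  3  4  5  6  7  8
g(k):  0  0  1  1  0  0  1  1  2
So g(8) = 2.
Stack B is a plain Nim stack of size 6, so its Grundy value is 6.
Build the Grundy sequence for stack C with g(k) = mex{g(k−s) : s ∈ {2, 4, 5, 7}, s ≤ k}:
k:     0  1  2  3  4  5  6  7  8  9 10
g(k):  0  0  1  1  2  2  3  3  4  0  0
So g(10) = 0.
By the Sprague-Grundy theorem, the Grundy value of a sum of independent games is the XOR of the component values.
Combined value = 2 ⊕ 6 ⊕ 0 = 4.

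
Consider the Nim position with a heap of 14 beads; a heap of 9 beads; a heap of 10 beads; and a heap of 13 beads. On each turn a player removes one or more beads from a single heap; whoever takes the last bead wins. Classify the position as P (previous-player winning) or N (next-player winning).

In binary:
  1110  (14)
  1001  (9)
  1010  (10)
  1101  (13)
  ----
  0000  (0)
The nim-sum is 0, so this is a P-position: the player to move is in a losing position under optimal play.

P-position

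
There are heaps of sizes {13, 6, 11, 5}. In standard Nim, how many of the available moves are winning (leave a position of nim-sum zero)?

Nim-sum: 13 XOR 6 XOR 11 XOR 5 = 5.
The overall nim-sum is X = 5. A heap of size p has a winning move iff p XOR X < p (reduce it to p XOR X).
  13: 13 XOR 5 = 8 < 13 — winning move (to 8).
  6: 6 XOR 5 = 3 < 6 — winning move (to 3).
  11: 11 XOR 5 = 14 ≥ 11 — no move.
  5: 5 XOR 5 = 0 < 5 — winning move (to 0).
That gives 3 winning moves.

3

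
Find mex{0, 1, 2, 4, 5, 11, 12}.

The values 0, 1, 2 are all present; 3 is the first non-negative integer missing from the set.

3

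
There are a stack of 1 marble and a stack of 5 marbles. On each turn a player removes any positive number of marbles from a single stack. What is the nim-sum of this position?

4

Nim-sum: 1 ⊕ 5 = 4.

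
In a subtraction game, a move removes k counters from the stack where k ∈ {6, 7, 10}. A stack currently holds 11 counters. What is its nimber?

Compute g(0), g(1), … for moves {6, 7, 10}:
g(0) = mex{} = 0
g(1) = mex{} = 0
g(2) = mex{} = 0
g(3) = mex{} = 0
g(4) = mex{} = 0
g(5) = mex{} = 0
g(6) = mex{0} = 1
g(7) = mex{0} = 1
g(8) = mex{0} = 1
g(9) = mex{0} = 1
g(10) = mex{0} = 1
g(11) = mex{0} = 1
So g(11) = 1.

1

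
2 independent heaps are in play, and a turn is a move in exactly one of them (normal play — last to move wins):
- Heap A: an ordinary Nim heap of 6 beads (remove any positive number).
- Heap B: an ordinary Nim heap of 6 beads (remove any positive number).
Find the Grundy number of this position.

Heap A is a plain Nim heap of size 6, so its Grundy value is 6.
Heap B is a plain Nim heap of size 6, so its Grundy value is 6.
By the Sprague-Grundy theorem, the Grundy value of a sum of independent games is the XOR of the component values.
Combined value = 6 ⊕ 6 = 0.

0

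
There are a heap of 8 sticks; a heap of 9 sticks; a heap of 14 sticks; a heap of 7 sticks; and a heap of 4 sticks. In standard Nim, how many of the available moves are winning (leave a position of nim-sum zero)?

3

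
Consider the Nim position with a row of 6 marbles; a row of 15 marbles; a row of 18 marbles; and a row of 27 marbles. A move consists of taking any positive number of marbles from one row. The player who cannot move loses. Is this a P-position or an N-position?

P-position

Compute the nim-sum pairwise:
6 ^ 15 = 9
9 ^ 18 = 27
27 ^ 27 = 0
The nim-sum is 0, so this is a P-position: the player to move is in a losing position under optimal play.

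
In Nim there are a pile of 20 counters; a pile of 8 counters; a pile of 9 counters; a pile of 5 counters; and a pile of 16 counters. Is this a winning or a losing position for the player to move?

Losing position

Bitwise XOR of the heap sizes:
  10100  (20)
  01000  (8)
  01001  (9)
  00101  (5)
  10000  (16)
  -----
  00000  (0)
The nim-sum is 0, so this is a P-position: the player to move is in a losing position under optimal play.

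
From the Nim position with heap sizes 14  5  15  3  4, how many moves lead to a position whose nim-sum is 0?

3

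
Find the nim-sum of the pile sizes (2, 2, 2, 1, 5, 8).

14

Write each in binary and XOR column by column:
  0010  (2)
  0010  (2)
  0010  (2)
  0001  (1)
  0101  (5)
  1000  (8)
  ----
  1110  (14)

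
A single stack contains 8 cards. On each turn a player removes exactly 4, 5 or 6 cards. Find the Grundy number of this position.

Compute g(0), g(1), … for moves {4, 5, 6}:
g(0) = mex{} = 0
g(1) = mex{} = 0
g(2) = mex{} = 0
g(3) = mex{} = 0
g(4) = mex{0} = 1
g(5) = mex{0} = 1
g(6) = mex{0} = 1
g(7) = mex{0} = 1
g(8) = mex{0,1} = 2
So g(8) = 2.

2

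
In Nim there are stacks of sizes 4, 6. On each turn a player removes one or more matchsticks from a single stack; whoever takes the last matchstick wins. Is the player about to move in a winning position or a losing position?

Compute the nim-sum pairwise:
4 XOR 6 = 2
The nim-sum is 2 ≠ 0, so this is an N-position: the player to move can win.

Winning position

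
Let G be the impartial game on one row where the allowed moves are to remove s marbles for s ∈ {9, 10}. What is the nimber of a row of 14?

1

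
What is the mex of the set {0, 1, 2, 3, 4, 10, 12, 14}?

5

The values 0, 1, 2, 3, 4 are all present; 5 is the first non-negative integer missing from the set.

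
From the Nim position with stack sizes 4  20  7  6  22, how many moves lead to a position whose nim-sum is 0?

5

In binary:
  00100  (4)
  10100  (20)
  00111  (7)
  00110  (6)
  10110  (22)
  -----
  00111  (7)
The overall nim-sum is X = 7. A stack of size p has a winning move iff p XOR X < p (reduce it to p XOR X).
  4: 4 XOR 7 = 3 < 4 — winning move (to 3).
  20: 20 XOR 7 = 19 < 20 — winning move (to 19).
  7: 7 XOR 7 = 0 < 7 — winning move (to 0).
  6: 6 XOR 7 = 1 < 6 — winning move (to 1).
  22: 22 XOR 7 = 17 < 22 — winning move (to 17).
That gives 5 winning moves.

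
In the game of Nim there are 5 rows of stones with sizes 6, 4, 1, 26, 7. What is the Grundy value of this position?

Nim-sum: 6 XOR 4 XOR 1 XOR 26 XOR 7 = 30.

30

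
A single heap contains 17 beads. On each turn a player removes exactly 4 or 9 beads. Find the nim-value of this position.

1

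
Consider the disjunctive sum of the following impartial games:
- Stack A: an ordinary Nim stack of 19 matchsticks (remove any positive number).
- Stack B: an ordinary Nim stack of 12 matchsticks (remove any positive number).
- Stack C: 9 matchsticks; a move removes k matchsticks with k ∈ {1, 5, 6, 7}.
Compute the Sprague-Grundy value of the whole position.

28

Stack A is a plain Nim stack of size 19, so its Grundy value is 19.
Stack B is a plain Nim stack of size 12, so its Grundy value is 12.
Grundy values for stack C (subtraction set {1, 5, 6, 7}):
k:     0  1  2  3  4  5  6  7  8  9
g(k):  0  1  0  1  0  1  2  3  2  3
So g(9) = 3.
The value of a disjunctive sum is the nim-sum of the parts.
Combined value = 19 ⊕ 12 ⊕ 3 = 28.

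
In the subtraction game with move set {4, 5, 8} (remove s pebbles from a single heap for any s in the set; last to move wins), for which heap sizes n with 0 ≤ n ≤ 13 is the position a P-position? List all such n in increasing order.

Compute g(0), g(1), … for moves {4, 5, 8}:
g(0) = mex{} = 0
g(1) = mex{} = 0
g(2) = mex{} = 0
g(3) = mex{} = 0
g(4) = mex{0} = 1
g(5) = mex{0} = 1
g(6) = mex{0} = 1
g(7) = mex{0} = 1
g(8) = mex{0,1} = 2
g(9) = mex{0,1} = 2
g(10) = mex{0,1} = 2
g(11) = mex{0,1} = 2
g(12) = mex{1,2} = 0
g(13) = mex{1,2} = 0
The P-positions (g = 0) in 0..13 are 0, 1, 2, 3, 12, 13.

0, 1, 2, 3, 12, 13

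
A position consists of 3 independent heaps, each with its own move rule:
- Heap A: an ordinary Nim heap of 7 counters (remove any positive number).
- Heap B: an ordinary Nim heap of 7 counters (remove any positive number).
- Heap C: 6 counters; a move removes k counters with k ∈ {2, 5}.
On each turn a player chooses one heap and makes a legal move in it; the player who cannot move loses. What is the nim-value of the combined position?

1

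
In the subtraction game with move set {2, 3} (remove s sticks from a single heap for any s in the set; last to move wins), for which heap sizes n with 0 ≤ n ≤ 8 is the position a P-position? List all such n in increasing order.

0, 1, 5, 6

Grundy values for subtraction set {2, 3}:
g(0) = mex{} = 0
g(1) = mex{} = 0
g(2) = mex{0} = 1
g(3) = mex{0} = 1
g(4) = mex{0,1} = 2
g(5) = mex{1} = 0
g(6) = mex{1,2} = 0
g(7) = mex{0,2} = 1
g(8) = mex{0} = 1
The P-positions (g = 0) in 0..8 are 0, 1, 5, 6.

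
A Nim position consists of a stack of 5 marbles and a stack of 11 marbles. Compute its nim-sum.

14

Bitwise XOR of the heap sizes:
  0101  (5)
  1011  (11)
  ----
  1110  (14)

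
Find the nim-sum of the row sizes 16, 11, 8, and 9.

26

Nim-sum: 16 XOR 11 XOR 8 XOR 9 = 26.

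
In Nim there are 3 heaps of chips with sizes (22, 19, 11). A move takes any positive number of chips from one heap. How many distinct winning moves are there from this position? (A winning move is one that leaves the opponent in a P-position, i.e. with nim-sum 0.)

In binary:
  10110  (22)
  10011  (19)
  01011  (11)
  -----
  01110  (14)
The overall nim-sum is X = 14. A heap of size p has a winning move iff p XOR X < p (reduce it to p XOR X).
  22: 22 XOR 14 = 24 ≥ 22 — no move.
  19: 19 XOR 14 = 29 ≥ 19 — no move.
  11: 11 XOR 14 = 5 < 11 — winning move (to 5).
That gives 1 winning move.

1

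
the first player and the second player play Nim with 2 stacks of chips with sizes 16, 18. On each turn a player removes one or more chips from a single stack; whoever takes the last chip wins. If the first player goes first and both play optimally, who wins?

the first player wins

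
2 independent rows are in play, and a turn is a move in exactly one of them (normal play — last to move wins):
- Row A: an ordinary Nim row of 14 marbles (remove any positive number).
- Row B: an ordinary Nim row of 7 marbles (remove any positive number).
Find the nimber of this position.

9

Row A is a plain Nim row of size 14, so its Grundy value is 14.
Row B is a plain Nim row of size 7, so its Grundy value is 7.
By the Sprague-Grundy theorem, the Grundy value of a sum of independent games is the XOR of the component values.
Combined value = 14 ⊕ 7 = 9.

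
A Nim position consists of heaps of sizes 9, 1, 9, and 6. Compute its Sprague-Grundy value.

7

In binary:
  1001  (9)
  0001  (1)
  1001  (9)
  0110  (6)
  ----
  0111  (7)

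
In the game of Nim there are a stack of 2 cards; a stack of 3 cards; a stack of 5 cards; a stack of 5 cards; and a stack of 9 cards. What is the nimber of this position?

Write each in binary and XOR column by column:
  0010  (2)
  0011  (3)
  0101  (5)
  0101  (5)
  1001  (9)
  ----
  1000  (8)

8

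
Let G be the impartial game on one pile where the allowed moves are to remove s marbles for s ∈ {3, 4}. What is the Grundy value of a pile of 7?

0

Grundy values for subtraction set {3, 4}:
g(0) = mex{} = 0
g(1) = mex{} = 0
g(2) = mex{} = 0
g(3) = mex{0} = 1
g(4) = mex{0} = 1
g(5) = mex{0} = 1
g(6) = mex{0,1} = 2
g(7) = mex{1} = 0
So g(7) = 0.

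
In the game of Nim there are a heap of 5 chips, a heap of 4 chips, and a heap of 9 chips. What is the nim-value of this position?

Bitwise XOR of the heap sizes:
  0101  (5)
  0100  (4)
  1001  (9)
  ----
  1000  (8)

8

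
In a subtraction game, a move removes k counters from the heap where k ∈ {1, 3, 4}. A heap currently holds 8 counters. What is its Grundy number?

1

Build the Grundy sequence with g(k) = mex{g(k−s) : s ∈ {1, 3, 4}, s ≤ k}:
k:     0  1  2  3  4  5  6  7  8
g(k):  0  1  0  1  2  3  2  0  1
So g(8) = 1.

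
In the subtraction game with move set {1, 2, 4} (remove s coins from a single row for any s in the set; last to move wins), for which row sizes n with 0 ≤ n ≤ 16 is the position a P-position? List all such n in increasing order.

Compute g(0), g(1), … for moves {1, 2, 4}:
k:     0  1  2  3  4  5  6  7  8  9 10 11 12 13 14 15 16
g(k):  0  1  2  0  1  2  0  1  2  0  1  2  0  1  2  0  1
The P-positions (g = 0) in 0..16 are 0, 3, 6, 9, 12, 15.

0, 3, 6, 9, 12, 15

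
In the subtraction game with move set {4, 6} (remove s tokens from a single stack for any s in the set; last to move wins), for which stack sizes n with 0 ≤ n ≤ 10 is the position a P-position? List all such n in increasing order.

0, 1, 2, 3, 10

Grundy values for subtraction set {4, 6}:
k:     0  1  2  3  4  5  6  7  8  9 10
g(k):  0  0  0  0  1  1  1  1  2  2  0
The P-positions (g = 0) in 0..10 are 0, 1, 2, 3, 10.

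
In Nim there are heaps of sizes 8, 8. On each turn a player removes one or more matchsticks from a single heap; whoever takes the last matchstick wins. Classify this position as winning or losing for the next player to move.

Nim-sum: 8 ^ 8 = 0.
The nim-sum is 0, so this is a P-position: the player to move is in a losing position under optimal play.

Losing position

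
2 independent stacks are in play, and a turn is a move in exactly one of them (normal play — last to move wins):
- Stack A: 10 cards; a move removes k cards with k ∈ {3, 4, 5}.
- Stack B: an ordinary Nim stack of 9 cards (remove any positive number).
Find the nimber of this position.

For stack A, compute g(0), g(1), … with moves {3, 4, 5}:
g(0) = mex{} = 0
g(1) = mex{} = 0
g(2) = mex{} = 0
g(3) = mex{0} = 1
g(4) = mex{0} = 1
g(5) = mex{0} = 1
g(6) = mex{0,1} = 2
g(7) = mex{0,1} = 2
g(8) = mex{1} = 0
g(9) = mex{1,2} = 0
g(10) = mex{1,2} = 0
So g(10) = 0.
Stack B is a plain Nim stack of size 9, so its Grundy value is 9.
The value of a disjunctive sum is the nim-sum of the parts.
Combined value = 0 XOR 9 = 9.

9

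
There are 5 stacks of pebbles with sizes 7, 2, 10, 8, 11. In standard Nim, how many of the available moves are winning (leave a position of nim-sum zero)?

Nim-sum: 7 ^ 2 ^ 10 ^ 8 ^ 11 = 12.
The overall nim-sum is X = 12. A stack of size p has a winning move iff p XOR X < p (reduce it to p XOR X).
  7: 7 XOR 12 = 11 ≥ 7 — no move.
  2: 2 XOR 12 = 14 ≥ 2 — no move.
  10: 10 XOR 12 = 6 < 10 — winning move (to 6).
  8: 8 XOR 12 = 4 < 8 — winning move (to 4).
  11: 11 XOR 12 = 7 < 11 — winning move (to 7).
That gives 3 winning moves.

3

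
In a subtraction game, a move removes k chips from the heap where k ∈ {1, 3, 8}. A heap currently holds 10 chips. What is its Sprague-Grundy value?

2

Build the Grundy sequence with g(k) = mex{g(k−s) : s ∈ {1, 3, 8}, s ≤ k}:
g(0) = mex{} = 0
g(1) = mex{0} = 1
g(2) = mex{1} = 0
g(3) = mex{0} = 1
g(4) = mex{1} = 0
g(5) = mex{0} = 1
g(6) = mex{1} = 0
g(7) = mex{0} = 1
g(8) = mex{0,1} = 2
g(9) = mex{0,1,2} = 3
g(10) = mex{0,1,3} = 2
So g(10) = 2.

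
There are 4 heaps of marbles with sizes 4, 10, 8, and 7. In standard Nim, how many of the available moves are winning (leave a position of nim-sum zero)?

Nim-sum: 4 XOR 10 XOR 8 XOR 7 = 1.
The overall nim-sum is X = 1. A heap of size p has a winning move iff p XOR X < p (reduce it to p XOR X).
  4: 4 XOR 1 = 5 ≥ 4 — no move.
  10: 10 XOR 1 = 11 ≥ 10 — no move.
  8: 8 XOR 1 = 9 ≥ 8 — no move.
  7: 7 XOR 1 = 6 < 7 — winning move (to 6).
That gives 1 winning move.

1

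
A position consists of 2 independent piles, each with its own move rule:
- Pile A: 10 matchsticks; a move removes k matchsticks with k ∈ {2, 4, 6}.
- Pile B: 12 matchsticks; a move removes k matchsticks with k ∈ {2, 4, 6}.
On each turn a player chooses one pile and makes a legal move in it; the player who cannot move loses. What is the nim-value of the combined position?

Build the Grundy sequence for pile A with g(k) = mex{g(k−s) : s ∈ {2, 4, 6}, s ≤ k}:
k:     0  1  2  3  4  5  6  7  8  9 10
g(k):  0  0  1  1  2  2  3  3  0  0  1
So g(10) = 1.
For pile B, compute g(0), g(1), … with moves {2, 4, 6}:
k:     0  1  2  3  4  5  6  7  8  9 10 11 12
g(k):  0  0  1  1  2  2  3  3  0  0  1  1  2
So g(12) = 2.
By the Sprague-Grundy theorem, the Grundy value of a sum of independent games is the XOR of the component values.
Combined value = 1 XOR 2 = 3.

3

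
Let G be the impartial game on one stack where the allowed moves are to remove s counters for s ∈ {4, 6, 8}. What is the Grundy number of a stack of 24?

0

Compute g(0), g(1), … for moves {4, 6, 8}:
k:     0  1  2  3  4  5  6  7  8  9 10 11 12 13 14 15 16 17 18 19 20 21 22 23 24
g(k):  0  0  0  0  1  1  1  1  2  2  2  2  0  0  0  0  1  1  1  1  2  2  2  2  0
So g(24) = 0.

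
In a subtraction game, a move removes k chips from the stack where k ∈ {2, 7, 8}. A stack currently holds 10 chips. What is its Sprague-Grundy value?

Compute g(0), g(1), … for moves {2, 7, 8}:
k:     0  1  2  3  4  5  6  7  8  9 10
g(k):  0  0  1  1  0  0  1  1  2  2  0
So g(10) = 0.

0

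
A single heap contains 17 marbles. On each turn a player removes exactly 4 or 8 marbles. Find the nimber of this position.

1

Grundy values for subtraction set {4, 8}:
k:     0  1  2  3  4  5  6  7  8  9 10 11 12 13 14 15 16 17
g(k):  0  0  0  0  1  1  1  1  2  2  2  2  0  0  0  0  1  1
So g(17) = 1.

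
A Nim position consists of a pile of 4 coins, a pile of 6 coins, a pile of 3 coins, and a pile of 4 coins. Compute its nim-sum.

5

Nim-sum: 4 XOR 6 XOR 3 XOR 4 = 5.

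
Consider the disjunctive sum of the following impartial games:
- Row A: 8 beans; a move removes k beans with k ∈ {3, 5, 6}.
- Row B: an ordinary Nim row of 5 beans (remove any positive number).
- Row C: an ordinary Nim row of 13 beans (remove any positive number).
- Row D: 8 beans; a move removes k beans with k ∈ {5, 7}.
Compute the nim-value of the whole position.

11

Build the Grundy sequence for row A with g(k) = mex{g(k−s) : s ∈ {3, 5, 6}, s ≤ k}:
g(0) = mex{} = 0
g(1) = mex{} = 0
g(2) = mex{} = 0
g(3) = mex{0} = 1
g(4) = mex{0} = 1
g(5) = mex{0} = 1
g(6) = mex{0,1} = 2
g(7) = mex{0,1} = 2
g(8) = mex{0,1} = 2
So g(8) = 2.
Row B is a plain Nim row of size 5, so its Grundy value is 5.
Row C is a plain Nim row of size 13, so its Grundy value is 13.
Grundy values for row D (subtraction set {5, 7}):
g(0) = mex{} = 0
g(1) = mex{} = 0
g(2) = mex{} = 0
g(3) = mex{} = 0
g(4) = mex{} = 0
g(5) = mex{0} = 1
g(6) = mex{0} = 1
g(7) = mex{0} = 1
g(8) = mex{0} = 1
So g(8) = 1.
By the Sprague-Grundy theorem, the Grundy value of a sum of independent games is the XOR of the component values.
Combined value = 2 XOR 5 XOR 13 XOR 1 = 11.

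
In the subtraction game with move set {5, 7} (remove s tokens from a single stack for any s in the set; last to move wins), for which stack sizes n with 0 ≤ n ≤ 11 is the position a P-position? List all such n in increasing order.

0, 1, 2, 3, 4

Grundy values for subtraction set {5, 7}:
k:     0  1  2  3  4  5  6  7  8  9 10 11
g(k):  0  0  0  0  0  1  1  1  1  1  2  2
The P-positions (g = 0) in 0..11 are 0, 1, 2, 3, 4.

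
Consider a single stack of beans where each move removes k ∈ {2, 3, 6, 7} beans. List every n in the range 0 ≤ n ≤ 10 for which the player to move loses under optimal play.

0, 1, 5, 9, 10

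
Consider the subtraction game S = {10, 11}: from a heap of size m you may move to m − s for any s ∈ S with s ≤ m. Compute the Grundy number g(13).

Grundy values for subtraction set {10, 11}:
g(0) = mex{} = 0
g(1) = mex{} = 0
g(2) = mex{} = 0
g(3) = mex{} = 0
g(4) = mex{} = 0
g(5) = mex{} = 0
g(6) = mex{} = 0
g(7) = mex{} = 0
g(8) = mex{} = 0
g(9) = mex{} = 0
g(10) = mex{0} = 1
g(11) = mex{0} = 1
g(12) = mex{0} = 1
g(13) = mex{0} = 1
So g(13) = 1.

1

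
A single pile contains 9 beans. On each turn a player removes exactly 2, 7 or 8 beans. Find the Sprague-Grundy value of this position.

Grundy values for subtraction set {2, 7, 8}:
k:     0  1  2  3  4  5  6  7  8  9
g(k):  0  0  1  1  0  0  1  1  2  2
So g(9) = 2.

2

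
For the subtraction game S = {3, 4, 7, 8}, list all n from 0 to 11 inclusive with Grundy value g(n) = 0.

0, 1, 2, 11

Compute g(0), g(1), … for moves {3, 4, 7, 8}:
g(0) = mex{} = 0
g(1) = mex{} = 0
g(2) = mex{} = 0
g(3) = mex{0} = 1
g(4) = mex{0} = 1
g(5) = mex{0} = 1
g(6) = mex{0,1} = 2
g(7) = mex{0,1} = 2
g(8) = mex{0,1} = 2
g(9) = mex{0,1,2} = 3
g(10) = mex{0,1,2} = 3
g(11) = mex{1,2} = 0
The P-positions (g = 0) in 0..11 are 0, 1, 2, 11.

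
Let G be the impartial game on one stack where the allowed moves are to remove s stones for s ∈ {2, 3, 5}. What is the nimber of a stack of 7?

0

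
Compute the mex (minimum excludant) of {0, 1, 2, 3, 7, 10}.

The values 0, 1, 2, 3 are all present; 4 is the first non-negative integer missing from the set.

4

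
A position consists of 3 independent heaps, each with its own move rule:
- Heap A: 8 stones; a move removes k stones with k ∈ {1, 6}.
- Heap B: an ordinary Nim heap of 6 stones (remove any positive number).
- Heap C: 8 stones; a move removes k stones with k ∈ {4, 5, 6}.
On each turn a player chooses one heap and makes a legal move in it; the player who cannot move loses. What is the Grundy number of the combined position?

5

Grundy values for heap A (subtraction set {1, 6}):
k:     0  1  2  3  4  5  6  7  8
g(k):  0  1  0  1  0  1  2  0  1
So g(8) = 1.
Heap B is a plain Nim heap of size 6, so its Grundy value is 6.
Build the Grundy sequence for heap C with g(k) = mex{g(k−s) : s ∈ {4, 5, 6}, s ≤ k}:
k:     0  1  2  3  4  5  6  7  8
g(k):  0  0  0  0  1  1  1  1  2
So g(8) = 2.
By the Sprague-Grundy theorem, the Grundy value of a sum of independent games is the XOR of the component values.
Combined value = 1 ⊕ 6 ⊕ 2 = 5.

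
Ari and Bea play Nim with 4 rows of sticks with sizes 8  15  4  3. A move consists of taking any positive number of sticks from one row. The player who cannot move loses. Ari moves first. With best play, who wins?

Write each in binary and XOR column by column:
  1000  (8)
  1111  (15)
  0100  (4)
  0011  (3)
  ----
  0000  (0)
The nim-sum is 0, so this is a P-position: the player to move is in a losing position under optimal play; Ari is about to move from it and so loses — Bea wins.

Bea wins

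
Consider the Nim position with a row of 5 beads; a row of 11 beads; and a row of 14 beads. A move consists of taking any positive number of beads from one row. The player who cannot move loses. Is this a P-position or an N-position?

Compute the nim-sum pairwise:
5 ^ 11 = 14
14 ^ 14 = 0
The nim-sum is 0, so this is a P-position: the player to move is in a losing position under optimal play.

P-position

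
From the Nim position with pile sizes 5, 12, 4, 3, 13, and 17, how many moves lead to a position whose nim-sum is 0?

In binary:
  00101  (5)
  01100  (12)
  00100  (4)
  00011  (3)
  01101  (13)
  10001  (17)
  -----
  10010  (18)
The overall nim-sum is X = 18. A pile of size p has a winning move iff p XOR X < p (reduce it to p XOR X).
  5: 5 XOR 18 = 23 ≥ 5 — no move.
  12: 12 XOR 18 = 30 ≥ 12 — no move.
  4: 4 XOR 18 = 22 ≥ 4 — no move.
  3: 3 XOR 18 = 17 ≥ 3 — no move.
  13: 13 XOR 18 = 31 ≥ 13 — no move.
  17: 17 XOR 18 = 3 < 17 — winning move (to 3).
That gives 1 winning move.

1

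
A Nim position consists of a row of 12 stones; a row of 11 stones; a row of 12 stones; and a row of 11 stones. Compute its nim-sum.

0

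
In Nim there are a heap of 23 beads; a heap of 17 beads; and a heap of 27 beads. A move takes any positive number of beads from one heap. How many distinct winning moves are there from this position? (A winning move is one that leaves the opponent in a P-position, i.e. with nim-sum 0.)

3

Write each in binary and XOR column by column:
  10111  (23)
  10001  (17)
  11011  (27)
  -----
  11101  (29)
The overall nim-sum is X = 29. A heap of size p has a winning move iff p XOR X < p (reduce it to p XOR X).
  23: 23 XOR 29 = 10 < 23 — winning move (to 10).
  17: 17 XOR 29 = 12 < 17 — winning move (to 12).
  27: 27 XOR 29 = 6 < 27 — winning move (to 6).
That gives 3 winning moves.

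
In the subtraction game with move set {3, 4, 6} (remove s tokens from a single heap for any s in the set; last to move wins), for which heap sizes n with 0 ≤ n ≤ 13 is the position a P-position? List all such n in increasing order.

0, 1, 2, 9, 10, 11

Compute g(0), g(1), … for moves {3, 4, 6}:
k:     0  1  2  3  4  5  6  7  8  9 10 11 12 13
g(k):  0  0  0  1  1  1  2  2  2  0  0  0  1  1
The P-positions (g = 0) in 0..13 are 0, 1, 2, 9, 10, 11.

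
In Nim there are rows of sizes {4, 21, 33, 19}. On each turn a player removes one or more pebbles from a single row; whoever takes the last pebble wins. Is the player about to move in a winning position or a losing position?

Winning position

Compute the nim-sum pairwise:
4 ⊕ 21 = 17
17 ⊕ 33 = 48
48 ⊕ 19 = 35
The nim-sum is 35 ≠ 0, so this is an N-position: the player to move can win.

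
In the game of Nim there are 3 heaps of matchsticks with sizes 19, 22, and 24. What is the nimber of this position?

29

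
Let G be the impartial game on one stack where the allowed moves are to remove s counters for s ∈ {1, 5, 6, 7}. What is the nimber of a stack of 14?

0

Build the Grundy sequence with g(k) = mex{g(k−s) : s ∈ {1, 5, 6, 7}, s ≤ k}:
g(0) = mex{} = 0
g(1) = mex{0} = 1
g(2) = mex{1} = 0
g(3) = mex{0} = 1
g(4) = mex{1} = 0
g(5) = mex{0} = 1
g(6) = mex{0,1} = 2
g(7) = mex{0,1,2} = 3
g(8) = mex{0,1,3} = 2
g(9) = mex{0,1,2} = 3
g(10) = mex{0,1,3} = 2
g(11) = mex{0,1,2} = 3
g(12) = mex{1,2,3} = 0
g(13) = mex{0,2,3} = 1
g(14) = mex{1,2,3} = 0
So g(14) = 0.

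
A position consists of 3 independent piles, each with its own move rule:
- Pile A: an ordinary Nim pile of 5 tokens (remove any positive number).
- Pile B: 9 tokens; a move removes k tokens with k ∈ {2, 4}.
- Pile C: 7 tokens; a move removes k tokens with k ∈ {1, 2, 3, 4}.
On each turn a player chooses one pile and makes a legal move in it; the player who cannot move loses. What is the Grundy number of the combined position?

6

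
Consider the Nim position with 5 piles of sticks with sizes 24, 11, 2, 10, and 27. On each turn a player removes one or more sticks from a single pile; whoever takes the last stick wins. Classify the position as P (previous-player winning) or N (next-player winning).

P-position

Bitwise XOR of the heap sizes:
  11000  (24)
  01011  (11)
  00010  (2)
  01010  (10)
  11011  (27)
  -----
  00000  (0)
The nim-sum is 0, so this is a P-position: the player to move is in a losing position under optimal play.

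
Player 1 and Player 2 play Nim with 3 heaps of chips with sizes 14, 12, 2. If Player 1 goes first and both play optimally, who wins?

Player 2 wins

Compute the nim-sum pairwise:
14 XOR 12 = 2
2 XOR 2 = 0
The nim-sum is 0, so this is a P-position: the player to move is in a losing position under optimal play; Player 1 is about to move from it and so loses — Player 2 wins.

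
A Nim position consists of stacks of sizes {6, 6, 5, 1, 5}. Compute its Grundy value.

1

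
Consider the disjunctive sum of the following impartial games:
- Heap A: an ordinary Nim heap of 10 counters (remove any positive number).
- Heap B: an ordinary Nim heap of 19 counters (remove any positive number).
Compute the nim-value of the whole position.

Heap A is a plain Nim heap of size 10, so its Grundy value is 10.
Heap B is a plain Nim heap of size 19, so its Grundy value is 19.
By the Sprague-Grundy theorem, the Grundy value of a sum of independent games is the XOR of the component values.
Combined value = 10 ⊕ 19 = 25.

25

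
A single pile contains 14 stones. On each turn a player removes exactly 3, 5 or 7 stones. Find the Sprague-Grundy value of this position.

Compute g(0), g(1), … for moves {3, 5, 7}:
k:     0  1  2  3  4  5  6  7  8  9 10 11 12 13 14
g(k):  0  0  0  1  1  1  2  2  2  3  0  0  0  1  1
So g(14) = 1.

1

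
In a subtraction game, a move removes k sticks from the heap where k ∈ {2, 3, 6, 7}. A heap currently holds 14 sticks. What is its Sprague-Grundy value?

0

Build the Grundy sequence with g(k) = mex{g(k−s) : s ∈ {2, 3, 6, 7}, s ≤ k}:
k:     0  1  2  3  4  5  6  7  8  9 10 11 12 13 14
g(k):  0  0  1  1  2  0  3  1  2  0  0  1  1  2  0
So g(14) = 0.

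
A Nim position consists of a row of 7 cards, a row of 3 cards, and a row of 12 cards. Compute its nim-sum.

Compute the nim-sum pairwise:
7 ⊕ 3 = 4
4 ⊕ 12 = 8

8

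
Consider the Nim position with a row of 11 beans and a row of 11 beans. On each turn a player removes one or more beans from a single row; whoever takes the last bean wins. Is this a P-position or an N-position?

P-position

Compute the nim-sum pairwise:
11 ⊕ 11 = 0
The nim-sum is 0, so this is a P-position: the player to move is in a losing position under optimal play.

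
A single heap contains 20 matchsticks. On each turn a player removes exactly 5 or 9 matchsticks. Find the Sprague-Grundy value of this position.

1

Build the Grundy sequence with g(k) = mex{g(k−s) : s ∈ {5, 9}, s ≤ k}:
k:     0  1  2  3  4  5  6  7  8  9 10 11 12 13 14 15 16 17 18 19 20
g(k):  0  0  0  0  0  1  1  1  1  1  2  2  2  2  0  0  0  0  0  1  1
So g(20) = 1.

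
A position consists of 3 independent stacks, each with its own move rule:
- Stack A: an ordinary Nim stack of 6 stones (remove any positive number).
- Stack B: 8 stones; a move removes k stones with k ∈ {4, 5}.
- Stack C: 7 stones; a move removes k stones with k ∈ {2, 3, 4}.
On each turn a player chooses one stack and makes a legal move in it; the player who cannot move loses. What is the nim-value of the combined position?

Stack A is a plain Nim stack of size 6, so its Grundy value is 6.
Grundy values for stack B (subtraction set {4, 5}):
g(0) = mex{} = 0
g(1) = mex{} = 0
g(2) = mex{} = 0
g(3) = mex{} = 0
g(4) = mex{0} = 1
g(5) = mex{0} = 1
g(6) = mex{0} = 1
g(7) = mex{0} = 1
g(8) = mex{0,1} = 2
So g(8) = 2.
For stack C, compute g(0), g(1), … with moves {2, 3, 4}:
g(0) = mex{} = 0
g(1) = mex{} = 0
g(2) = mex{0} = 1
g(3) = mex{0} = 1
g(4) = mex{0,1} = 2
g(5) = mex{0,1} = 2
g(6) = mex{1,2} = 0
g(7) = mex{1,2} = 0
So g(7) = 0.
The value of a disjunctive sum is the nim-sum of the parts.
Combined value = 6 ⊕ 2 ⊕ 0 = 4.

4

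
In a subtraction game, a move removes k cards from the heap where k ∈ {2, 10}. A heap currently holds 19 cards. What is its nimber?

Build the Grundy sequence with g(k) = mex{g(k−s) : s ∈ {2, 10}, s ≤ k}:
k:     0  1  2  3  4  5  6  7  8  9 10 11 12 13 14 15 16 17 18 19
g(k):  0  0  1  1  0  0  1  1  0  0  1  1  0  0  1  1  0  0  1  1
So g(19) = 1.

1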